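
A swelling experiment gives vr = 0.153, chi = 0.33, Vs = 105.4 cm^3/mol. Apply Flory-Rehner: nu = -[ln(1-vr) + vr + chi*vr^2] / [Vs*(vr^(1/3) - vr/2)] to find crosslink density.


ln(1 - vr) = ln(1 - 0.153) = -0.1661
Numerator = -((-0.1661) + 0.153 + 0.33 * 0.153^2) = 0.0053
Denominator = 105.4 * (0.153^(1/3) - 0.153/2) = 48.3099
nu = 0.0053 / 48.3099 = 1.1032e-04 mol/cm^3

1.1032e-04 mol/cm^3


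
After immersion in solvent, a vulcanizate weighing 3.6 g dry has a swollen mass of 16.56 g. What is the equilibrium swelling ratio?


Q = W_swollen / W_dry
Q = 16.56 / 3.6
Q = 4.6

Q = 4.6


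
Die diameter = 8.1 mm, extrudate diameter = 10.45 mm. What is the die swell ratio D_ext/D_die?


Die swell ratio = D_extrudate / D_die
= 10.45 / 8.1
= 1.29

Die swell = 1.29


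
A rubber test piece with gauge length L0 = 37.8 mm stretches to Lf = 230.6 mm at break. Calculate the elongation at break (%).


Elongation = (Lf - L0) / L0 * 100
= (230.6 - 37.8) / 37.8 * 100
= 192.8 / 37.8 * 100
= 510.1%

510.1%


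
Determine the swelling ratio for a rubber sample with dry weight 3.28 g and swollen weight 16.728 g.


Q = W_swollen / W_dry
Q = 16.728 / 3.28
Q = 5.1

Q = 5.1


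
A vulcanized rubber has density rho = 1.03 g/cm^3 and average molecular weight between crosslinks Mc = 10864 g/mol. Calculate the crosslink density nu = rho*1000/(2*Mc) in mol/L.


nu = rho * 1000 / (2 * Mc)
nu = 1.03 * 1000 / (2 * 10864)
nu = 1030.0 / 21728
nu = 0.0474 mol/L

0.0474 mol/L


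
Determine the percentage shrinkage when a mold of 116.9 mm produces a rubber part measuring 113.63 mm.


Shrinkage = (mold - part) / mold * 100
= (116.9 - 113.63) / 116.9 * 100
= 3.27 / 116.9 * 100
= 2.8%

2.8%


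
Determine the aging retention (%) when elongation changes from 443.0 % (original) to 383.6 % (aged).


Retention = aged / original * 100
= 383.6 / 443.0 * 100
= 86.6%

86.6%


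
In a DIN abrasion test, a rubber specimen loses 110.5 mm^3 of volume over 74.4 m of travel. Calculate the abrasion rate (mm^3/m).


Rate = volume_loss / distance
= 110.5 / 74.4
= 1.485 mm^3/m

1.485 mm^3/m


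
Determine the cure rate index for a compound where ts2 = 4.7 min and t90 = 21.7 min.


CRI = 100 / (t90 - ts2)
= 100 / (21.7 - 4.7)
= 100 / 17.0
= 5.88 min^-1

5.88 min^-1


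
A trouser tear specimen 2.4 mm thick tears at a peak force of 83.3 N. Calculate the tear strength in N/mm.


Tear strength = force / thickness
= 83.3 / 2.4
= 34.71 N/mm

34.71 N/mm


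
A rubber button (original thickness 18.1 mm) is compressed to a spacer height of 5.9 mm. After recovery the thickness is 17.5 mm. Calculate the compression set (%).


CS = (t0 - recovered) / (t0 - ts) * 100
= (18.1 - 17.5) / (18.1 - 5.9) * 100
= 0.6 / 12.2 * 100
= 4.9%

4.9%


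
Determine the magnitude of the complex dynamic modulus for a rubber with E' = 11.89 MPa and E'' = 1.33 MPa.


|E*| = sqrt(E'^2 + E''^2)
= sqrt(11.89^2 + 1.33^2)
= sqrt(141.3721 + 1.7689)
= 11.964 MPa

11.964 MPa


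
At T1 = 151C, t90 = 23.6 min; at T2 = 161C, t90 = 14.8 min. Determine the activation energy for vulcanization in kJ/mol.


T1 = 424.15 K, T2 = 434.15 K
1/T1 - 1/T2 = 5.4305e-05
ln(t1/t2) = ln(23.6/14.8) = 0.4666
Ea = 8.314 * 0.4666 / 5.4305e-05 = 71438.4807 J/mol
Ea = 71.44 kJ/mol

71.44 kJ/mol


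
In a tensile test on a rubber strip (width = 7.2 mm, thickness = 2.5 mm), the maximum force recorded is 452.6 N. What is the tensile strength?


Area = width * thickness = 7.2 * 2.5 = 18.0 mm^2
TS = force / area = 452.6 / 18.0 = 25.14 MPa

25.14 MPa


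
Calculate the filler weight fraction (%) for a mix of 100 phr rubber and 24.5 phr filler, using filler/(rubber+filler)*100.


Filler % = filler / (rubber + filler) * 100
= 24.5 / (100 + 24.5) * 100
= 24.5 / 124.5 * 100
= 19.68%

19.68%


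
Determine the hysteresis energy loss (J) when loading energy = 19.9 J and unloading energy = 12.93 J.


Hysteresis loss = loading - unloading
= 19.9 - 12.93
= 6.97 J

6.97 J


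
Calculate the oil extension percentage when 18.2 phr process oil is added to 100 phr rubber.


Oil % = oil / (100 + oil) * 100
= 18.2 / (100 + 18.2) * 100
= 18.2 / 118.2 * 100
= 15.4%

15.4%


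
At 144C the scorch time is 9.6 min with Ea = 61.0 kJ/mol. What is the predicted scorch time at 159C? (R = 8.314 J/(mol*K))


Convert temperatures: T1 = 144 + 273.15 = 417.15 K, T2 = 159 + 273.15 = 432.15 K
ts2_new = 9.6 * exp(61000 / 8.314 * (1/432.15 - 1/417.15))
1/T2 - 1/T1 = -8.3208e-05
ts2_new = 5.21 min

5.21 min


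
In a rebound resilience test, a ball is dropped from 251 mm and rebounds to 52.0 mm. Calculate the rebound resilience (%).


Resilience = h_rebound / h_drop * 100
= 52.0 / 251 * 100
= 20.7%

20.7%


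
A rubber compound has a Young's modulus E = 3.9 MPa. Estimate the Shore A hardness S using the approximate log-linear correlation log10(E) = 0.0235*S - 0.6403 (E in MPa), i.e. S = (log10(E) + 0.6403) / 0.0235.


log10(E) = 0.0235*S - 0.6403  =>  S = (log10(E) + 0.6403) / 0.0235
log10(3.9) = 0.591065
S = (0.591065 + 0.6403) / 0.0235 = 1.231365 / 0.0235
S = 52.4

Shore A = 52.4


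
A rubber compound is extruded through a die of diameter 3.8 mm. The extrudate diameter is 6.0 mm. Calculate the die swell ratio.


Die swell ratio = D_extrudate / D_die
= 6.0 / 3.8
= 1.579

Die swell = 1.579


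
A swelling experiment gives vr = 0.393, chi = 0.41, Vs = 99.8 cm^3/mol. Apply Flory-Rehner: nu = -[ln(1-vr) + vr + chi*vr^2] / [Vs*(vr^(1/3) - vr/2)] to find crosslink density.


ln(1 - vr) = ln(1 - 0.393) = -0.4992
Numerator = -((-0.4992) + 0.393 + 0.41 * 0.393^2) = 0.0429
Denominator = 99.8 * (0.393^(1/3) - 0.393/2) = 53.4911
nu = 0.0429 / 53.4911 = 8.0205e-04 mol/cm^3

8.0205e-04 mol/cm^3


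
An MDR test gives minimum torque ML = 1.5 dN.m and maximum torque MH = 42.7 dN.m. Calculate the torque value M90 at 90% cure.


M90 = ML + 0.9 * (MH - ML)
M90 = 1.5 + 0.9 * (42.7 - 1.5)
M90 = 1.5 + 0.9 * 41.2
M90 = 38.58 dN.m

38.58 dN.m


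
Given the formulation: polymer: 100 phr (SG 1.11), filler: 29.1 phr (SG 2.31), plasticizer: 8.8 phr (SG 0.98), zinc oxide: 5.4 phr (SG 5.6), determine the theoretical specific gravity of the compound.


Sum of weights = 143.3
Volume contributions:
  polymer: 100/1.11 = 90.0901
  filler: 29.1/2.31 = 12.5974
  plasticizer: 8.8/0.98 = 8.9796
  zinc oxide: 5.4/5.6 = 0.9643
Sum of volumes = 112.6314
SG = 143.3 / 112.6314 = 1.272

SG = 1.272


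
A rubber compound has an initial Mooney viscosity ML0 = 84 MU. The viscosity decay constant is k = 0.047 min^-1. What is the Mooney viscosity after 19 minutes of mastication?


ML = ML0 * exp(-k * t)
ML = 84 * exp(-0.047 * 19)
ML = 84 * 0.4094
ML = 34.39 MU

34.39 MU


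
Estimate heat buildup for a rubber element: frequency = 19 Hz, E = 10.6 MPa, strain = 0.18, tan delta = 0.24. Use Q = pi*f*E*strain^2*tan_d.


Q = pi * f * E * strain^2 * tan_d
= pi * 19 * 10.6 * 0.18^2 * 0.24
= pi * 19 * 10.6 * 0.0324 * 0.24
= 4.9200

Q = 4.9200


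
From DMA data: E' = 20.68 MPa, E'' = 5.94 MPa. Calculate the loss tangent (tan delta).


tan delta = E'' / E'
= 5.94 / 20.68
= 0.2872

tan delta = 0.2872


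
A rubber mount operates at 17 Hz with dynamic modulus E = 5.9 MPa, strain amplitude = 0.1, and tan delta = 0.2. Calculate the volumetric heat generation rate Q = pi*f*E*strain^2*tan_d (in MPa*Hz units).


Q = pi * f * E * strain^2 * tan_d
= pi * 17 * 5.9 * 0.1^2 * 0.2
= pi * 17 * 5.9 * 0.0100 * 0.2
= 0.6302

Q = 0.6302


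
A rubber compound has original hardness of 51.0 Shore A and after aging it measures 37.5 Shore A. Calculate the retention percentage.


Retention = aged / original * 100
= 37.5 / 51.0 * 100
= 73.5%

73.5%


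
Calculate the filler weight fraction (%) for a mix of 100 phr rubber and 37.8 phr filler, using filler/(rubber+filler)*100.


Filler % = filler / (rubber + filler) * 100
= 37.8 / (100 + 37.8) * 100
= 37.8 / 137.8 * 100
= 27.43%

27.43%


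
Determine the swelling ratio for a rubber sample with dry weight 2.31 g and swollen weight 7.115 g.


Q = W_swollen / W_dry
Q = 7.115 / 2.31
Q = 3.08

Q = 3.08


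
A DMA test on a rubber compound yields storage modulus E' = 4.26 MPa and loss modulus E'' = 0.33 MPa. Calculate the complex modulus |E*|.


|E*| = sqrt(E'^2 + E''^2)
= sqrt(4.26^2 + 0.33^2)
= sqrt(18.1476 + 0.1089)
= 4.273 MPa

4.273 MPa


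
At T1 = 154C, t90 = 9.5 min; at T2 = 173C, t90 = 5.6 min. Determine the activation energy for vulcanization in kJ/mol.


T1 = 427.15 K, T2 = 446.15 K
1/T1 - 1/T2 = 9.9699e-05
ln(t1/t2) = ln(9.5/5.6) = 0.5285
Ea = 8.314 * 0.5285 / 9.9699e-05 = 44074.0974 J/mol
Ea = 44.07 kJ/mol

44.07 kJ/mol


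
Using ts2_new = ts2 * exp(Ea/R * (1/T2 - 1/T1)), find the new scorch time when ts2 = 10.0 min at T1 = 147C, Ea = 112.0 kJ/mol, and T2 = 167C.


Convert temperatures: T1 = 147 + 273.15 = 420.15 K, T2 = 167 + 273.15 = 440.15 K
ts2_new = 10.0 * exp(112000 / 8.314 * (1/440.15 - 1/420.15))
1/T2 - 1/T1 = -1.0815e-04
ts2_new = 2.33 min

2.33 min


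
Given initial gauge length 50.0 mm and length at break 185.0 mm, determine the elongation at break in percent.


Elongation = (Lf - L0) / L0 * 100
= (185.0 - 50.0) / 50.0 * 100
= 135.0 / 50.0 * 100
= 270.0%

270.0%


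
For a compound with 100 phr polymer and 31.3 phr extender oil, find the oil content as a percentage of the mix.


Oil % = oil / (100 + oil) * 100
= 31.3 / (100 + 31.3) * 100
= 31.3 / 131.3 * 100
= 23.84%

23.84%


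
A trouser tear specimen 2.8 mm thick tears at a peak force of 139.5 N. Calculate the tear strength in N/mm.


Tear strength = force / thickness
= 139.5 / 2.8
= 49.82 N/mm

49.82 N/mm


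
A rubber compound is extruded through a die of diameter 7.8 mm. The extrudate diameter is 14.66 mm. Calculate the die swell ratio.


Die swell ratio = D_extrudate / D_die
= 14.66 / 7.8
= 1.879

Die swell = 1.879


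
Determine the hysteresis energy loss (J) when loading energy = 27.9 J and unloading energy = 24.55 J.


Hysteresis loss = loading - unloading
= 27.9 - 24.55
= 3.35 J

3.35 J


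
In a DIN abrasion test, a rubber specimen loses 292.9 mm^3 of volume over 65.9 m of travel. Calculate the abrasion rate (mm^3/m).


Rate = volume_loss / distance
= 292.9 / 65.9
= 4.445 mm^3/m

4.445 mm^3/m


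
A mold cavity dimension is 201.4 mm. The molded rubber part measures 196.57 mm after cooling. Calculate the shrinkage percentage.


Shrinkage = (mold - part) / mold * 100
= (201.4 - 196.57) / 201.4 * 100
= 4.83 / 201.4 * 100
= 2.4%

2.4%


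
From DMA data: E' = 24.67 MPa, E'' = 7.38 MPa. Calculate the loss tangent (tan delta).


tan delta = E'' / E'
= 7.38 / 24.67
= 0.2991

tan delta = 0.2991


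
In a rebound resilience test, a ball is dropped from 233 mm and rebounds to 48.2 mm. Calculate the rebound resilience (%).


Resilience = h_rebound / h_drop * 100
= 48.2 / 233 * 100
= 20.7%

20.7%


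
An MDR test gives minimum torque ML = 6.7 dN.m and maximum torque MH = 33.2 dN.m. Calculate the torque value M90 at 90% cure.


M90 = ML + 0.9 * (MH - ML)
M90 = 6.7 + 0.9 * (33.2 - 6.7)
M90 = 6.7 + 0.9 * 26.5
M90 = 30.55 dN.m

30.55 dN.m


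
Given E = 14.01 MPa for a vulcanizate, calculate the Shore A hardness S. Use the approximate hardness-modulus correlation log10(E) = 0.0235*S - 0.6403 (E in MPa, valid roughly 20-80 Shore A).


log10(E) = 0.0235*S - 0.6403  =>  S = (log10(E) + 0.6403) / 0.0235
log10(14.01) = 1.146438
S = (1.146438 + 0.6403) / 0.0235 = 1.786738 / 0.0235
S = 76.0

Shore A = 76.0


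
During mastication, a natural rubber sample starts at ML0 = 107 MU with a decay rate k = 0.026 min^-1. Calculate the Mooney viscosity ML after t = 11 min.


ML = ML0 * exp(-k * t)
ML = 107 * exp(-0.026 * 11)
ML = 107 * 0.7513
ML = 80.39 MU

80.39 MU


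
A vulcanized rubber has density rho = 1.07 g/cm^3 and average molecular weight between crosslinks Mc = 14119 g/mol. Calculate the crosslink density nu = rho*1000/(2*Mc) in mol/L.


nu = rho * 1000 / (2 * Mc)
nu = 1.07 * 1000 / (2 * 14119)
nu = 1070.0 / 28238
nu = 0.0379 mol/L

0.0379 mol/L


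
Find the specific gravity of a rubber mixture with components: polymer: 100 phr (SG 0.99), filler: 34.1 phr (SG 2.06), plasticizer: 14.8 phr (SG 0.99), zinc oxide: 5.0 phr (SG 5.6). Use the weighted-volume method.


Sum of weights = 153.9
Volume contributions:
  polymer: 100/0.99 = 101.0101
  filler: 34.1/2.06 = 16.5534
  plasticizer: 14.8/0.99 = 14.9495
  zinc oxide: 5.0/5.6 = 0.8929
Sum of volumes = 133.4059
SG = 153.9 / 133.4059 = 1.154

SG = 1.154


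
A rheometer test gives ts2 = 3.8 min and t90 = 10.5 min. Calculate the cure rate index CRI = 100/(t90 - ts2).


CRI = 100 / (t90 - ts2)
= 100 / (10.5 - 3.8)
= 100 / 6.7
= 14.93 min^-1

14.93 min^-1


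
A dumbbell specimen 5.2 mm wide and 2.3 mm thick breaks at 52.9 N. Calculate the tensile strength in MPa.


Area = width * thickness = 5.2 * 2.3 = 11.96 mm^2
TS = force / area = 52.9 / 11.96 = 4.42 MPa

4.42 MPa


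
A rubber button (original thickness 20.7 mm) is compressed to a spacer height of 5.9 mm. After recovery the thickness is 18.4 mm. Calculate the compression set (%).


CS = (t0 - recovered) / (t0 - ts) * 100
= (20.7 - 18.4) / (20.7 - 5.9) * 100
= 2.3 / 14.8 * 100
= 15.5%

15.5%


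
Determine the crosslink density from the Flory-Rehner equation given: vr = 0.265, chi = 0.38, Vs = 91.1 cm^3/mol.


ln(1 - vr) = ln(1 - 0.265) = -0.3079
Numerator = -((-0.3079) + 0.265 + 0.38 * 0.265^2) = 0.0162
Denominator = 91.1 * (0.265^(1/3) - 0.265/2) = 46.4442
nu = 0.0162 / 46.4442 = 3.4879e-04 mol/cm^3

3.4879e-04 mol/cm^3


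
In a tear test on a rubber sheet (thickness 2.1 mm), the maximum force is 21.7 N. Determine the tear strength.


Tear strength = force / thickness
= 21.7 / 2.1
= 10.33 N/mm

10.33 N/mm


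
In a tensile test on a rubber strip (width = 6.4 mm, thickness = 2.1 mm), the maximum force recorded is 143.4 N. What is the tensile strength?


Area = width * thickness = 6.4 * 2.1 = 13.44 mm^2
TS = force / area = 143.4 / 13.44 = 10.67 MPa

10.67 MPa


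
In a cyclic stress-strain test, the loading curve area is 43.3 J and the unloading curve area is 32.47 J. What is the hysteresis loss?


Hysteresis loss = loading - unloading
= 43.3 - 32.47
= 10.83 J

10.83 J


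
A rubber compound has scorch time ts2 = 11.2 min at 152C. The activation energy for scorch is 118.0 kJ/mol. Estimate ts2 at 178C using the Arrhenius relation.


Convert temperatures: T1 = 152 + 273.15 = 425.15 K, T2 = 178 + 273.15 = 451.15 K
ts2_new = 11.2 * exp(118000 / 8.314 * (1/451.15 - 1/425.15))
1/T2 - 1/T1 = -1.3555e-04
ts2_new = 1.64 min

1.64 min


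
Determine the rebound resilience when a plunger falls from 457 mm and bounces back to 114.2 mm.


Resilience = h_rebound / h_drop * 100
= 114.2 / 457 * 100
= 25.0%

25.0%


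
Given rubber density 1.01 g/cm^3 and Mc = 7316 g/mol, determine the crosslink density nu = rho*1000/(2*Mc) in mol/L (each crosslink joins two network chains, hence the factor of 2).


nu = rho * 1000 / (2 * Mc)
nu = 1.01 * 1000 / (2 * 7316)
nu = 1010.0 / 14632
nu = 0.0690 mol/L

0.0690 mol/L


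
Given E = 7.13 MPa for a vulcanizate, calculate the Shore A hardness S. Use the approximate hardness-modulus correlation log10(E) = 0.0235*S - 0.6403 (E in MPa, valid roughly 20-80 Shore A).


log10(E) = 0.0235*S - 0.6403  =>  S = (log10(E) + 0.6403) / 0.0235
log10(7.13) = 0.853090
S = (0.853090 + 0.6403) / 0.0235 = 1.493390 / 0.0235
S = 63.5

Shore A = 63.5


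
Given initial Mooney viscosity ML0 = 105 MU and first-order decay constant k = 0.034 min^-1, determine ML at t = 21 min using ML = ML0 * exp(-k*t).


ML = ML0 * exp(-k * t)
ML = 105 * exp(-0.034 * 21)
ML = 105 * 0.4897
ML = 51.42 MU

51.42 MU


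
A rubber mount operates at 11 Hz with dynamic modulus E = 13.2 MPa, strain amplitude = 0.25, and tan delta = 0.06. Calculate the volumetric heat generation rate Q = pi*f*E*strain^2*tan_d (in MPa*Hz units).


Q = pi * f * E * strain^2 * tan_d
= pi * 11 * 13.2 * 0.25^2 * 0.06
= pi * 11 * 13.2 * 0.0625 * 0.06
= 1.7106

Q = 1.7106


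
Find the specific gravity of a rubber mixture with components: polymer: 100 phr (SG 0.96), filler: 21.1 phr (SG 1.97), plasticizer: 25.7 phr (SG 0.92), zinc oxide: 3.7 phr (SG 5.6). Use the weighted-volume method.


Sum of weights = 150.5
Volume contributions:
  polymer: 100/0.96 = 104.1667
  filler: 21.1/1.97 = 10.7107
  plasticizer: 25.7/0.92 = 27.9348
  zinc oxide: 3.7/5.6 = 0.6607
Sum of volumes = 143.4728
SG = 150.5 / 143.4728 = 1.049

SG = 1.049


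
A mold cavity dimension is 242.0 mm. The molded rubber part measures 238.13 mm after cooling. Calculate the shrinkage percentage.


Shrinkage = (mold - part) / mold * 100
= (242.0 - 238.13) / 242.0 * 100
= 3.87 / 242.0 * 100
= 1.6%

1.6%


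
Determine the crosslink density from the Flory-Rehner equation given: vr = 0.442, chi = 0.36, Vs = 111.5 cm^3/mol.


ln(1 - vr) = ln(1 - 0.442) = -0.5834
Numerator = -((-0.5834) + 0.442 + 0.36 * 0.442^2) = 0.0711
Denominator = 111.5 * (0.442^(1/3) - 0.442/2) = 60.2926
nu = 0.0711 / 60.2926 = 0.0012 mol/cm^3

0.0012 mol/cm^3


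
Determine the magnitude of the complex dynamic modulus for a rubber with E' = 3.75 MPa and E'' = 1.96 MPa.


|E*| = sqrt(E'^2 + E''^2)
= sqrt(3.75^2 + 1.96^2)
= sqrt(14.0625 + 3.8416)
= 4.231 MPa

4.231 MPa


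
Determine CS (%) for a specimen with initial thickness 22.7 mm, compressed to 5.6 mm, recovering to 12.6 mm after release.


CS = (t0 - recovered) / (t0 - ts) * 100
= (22.7 - 12.6) / (22.7 - 5.6) * 100
= 10.1 / 17.1 * 100
= 59.1%

59.1%


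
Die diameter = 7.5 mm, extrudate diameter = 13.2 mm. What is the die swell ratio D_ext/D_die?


Die swell ratio = D_extrudate / D_die
= 13.2 / 7.5
= 1.76

Die swell = 1.76


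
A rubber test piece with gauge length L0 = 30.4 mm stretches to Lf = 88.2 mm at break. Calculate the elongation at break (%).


Elongation = (Lf - L0) / L0 * 100
= (88.2 - 30.4) / 30.4 * 100
= 57.8 / 30.4 * 100
= 190.1%

190.1%


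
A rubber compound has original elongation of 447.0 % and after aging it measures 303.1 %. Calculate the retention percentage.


Retention = aged / original * 100
= 303.1 / 447.0 * 100
= 67.8%

67.8%


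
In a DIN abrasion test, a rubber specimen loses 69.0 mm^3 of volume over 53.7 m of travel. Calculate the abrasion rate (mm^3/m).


Rate = volume_loss / distance
= 69.0 / 53.7
= 1.285 mm^3/m

1.285 mm^3/m


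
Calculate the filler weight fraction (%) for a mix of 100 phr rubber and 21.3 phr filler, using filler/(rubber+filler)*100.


Filler % = filler / (rubber + filler) * 100
= 21.3 / (100 + 21.3) * 100
= 21.3 / 121.3 * 100
= 17.56%

17.56%


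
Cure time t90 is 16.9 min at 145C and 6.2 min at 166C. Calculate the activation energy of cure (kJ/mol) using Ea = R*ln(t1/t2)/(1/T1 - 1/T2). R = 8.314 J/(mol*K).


T1 = 418.15 K, T2 = 439.15 K
1/T1 - 1/T2 = 1.1436e-04
ln(t1/t2) = ln(16.9/6.2) = 1.0028
Ea = 8.314 * 1.0028 / 1.1436e-04 = 72901.1855 J/mol
Ea = 72.9 kJ/mol

72.9 kJ/mol


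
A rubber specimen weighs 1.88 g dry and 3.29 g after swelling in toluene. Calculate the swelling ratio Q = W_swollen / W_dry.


Q = W_swollen / W_dry
Q = 3.29 / 1.88
Q = 1.75

Q = 1.75


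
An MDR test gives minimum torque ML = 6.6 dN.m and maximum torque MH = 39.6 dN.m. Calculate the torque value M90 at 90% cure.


M90 = ML + 0.9 * (MH - ML)
M90 = 6.6 + 0.9 * (39.6 - 6.6)
M90 = 6.6 + 0.9 * 33.0
M90 = 36.3 dN.m

36.3 dN.m


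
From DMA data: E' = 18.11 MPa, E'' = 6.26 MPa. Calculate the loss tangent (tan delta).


tan delta = E'' / E'
= 6.26 / 18.11
= 0.3457

tan delta = 0.3457


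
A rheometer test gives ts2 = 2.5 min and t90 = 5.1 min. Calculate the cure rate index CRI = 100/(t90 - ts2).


CRI = 100 / (t90 - ts2)
= 100 / (5.1 - 2.5)
= 100 / 2.6
= 38.46 min^-1

38.46 min^-1


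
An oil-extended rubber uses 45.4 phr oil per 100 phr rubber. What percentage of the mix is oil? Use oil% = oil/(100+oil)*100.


Oil % = oil / (100 + oil) * 100
= 45.4 / (100 + 45.4) * 100
= 45.4 / 145.4 * 100
= 31.22%

31.22%


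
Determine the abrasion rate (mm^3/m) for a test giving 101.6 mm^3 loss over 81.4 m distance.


Rate = volume_loss / distance
= 101.6 / 81.4
= 1.248 mm^3/m

1.248 mm^3/m


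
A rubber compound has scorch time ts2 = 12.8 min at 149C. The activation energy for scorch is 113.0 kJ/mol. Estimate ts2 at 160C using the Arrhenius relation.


Convert temperatures: T1 = 149 + 273.15 = 422.15 K, T2 = 160 + 273.15 = 433.15 K
ts2_new = 12.8 * exp(113000 / 8.314 * (1/433.15 - 1/422.15))
1/T2 - 1/T1 = -6.0157e-05
ts2_new = 5.65 min

5.65 min


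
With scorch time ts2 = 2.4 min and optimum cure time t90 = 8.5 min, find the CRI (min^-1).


CRI = 100 / (t90 - ts2)
= 100 / (8.5 - 2.4)
= 100 / 6.1
= 16.39 min^-1

16.39 min^-1


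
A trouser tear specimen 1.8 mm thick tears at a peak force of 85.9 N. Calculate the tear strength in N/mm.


Tear strength = force / thickness
= 85.9 / 1.8
= 47.72 N/mm

47.72 N/mm


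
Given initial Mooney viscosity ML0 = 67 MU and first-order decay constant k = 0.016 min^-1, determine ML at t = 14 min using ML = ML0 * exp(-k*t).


ML = ML0 * exp(-k * t)
ML = 67 * exp(-0.016 * 14)
ML = 67 * 0.7993
ML = 53.55 MU

53.55 MU


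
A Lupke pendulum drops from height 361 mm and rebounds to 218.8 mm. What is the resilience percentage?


Resilience = h_rebound / h_drop * 100
= 218.8 / 361 * 100
= 60.6%

60.6%


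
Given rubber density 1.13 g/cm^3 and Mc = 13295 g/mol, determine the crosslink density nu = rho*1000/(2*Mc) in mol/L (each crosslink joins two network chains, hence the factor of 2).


nu = rho * 1000 / (2 * Mc)
nu = 1.13 * 1000 / (2 * 13295)
nu = 1130.0 / 26590
nu = 0.0425 mol/L

0.0425 mol/L


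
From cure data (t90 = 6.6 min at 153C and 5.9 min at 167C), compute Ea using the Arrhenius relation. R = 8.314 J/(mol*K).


T1 = 426.15 K, T2 = 440.15 K
1/T1 - 1/T2 = 7.4639e-05
ln(t1/t2) = ln(6.6/5.9) = 0.1121
Ea = 8.314 * 0.1121 / 7.4639e-05 = 12488.7165 J/mol
Ea = 12.49 kJ/mol

12.49 kJ/mol


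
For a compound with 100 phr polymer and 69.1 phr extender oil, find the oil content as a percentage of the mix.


Oil % = oil / (100 + oil) * 100
= 69.1 / (100 + 69.1) * 100
= 69.1 / 169.1 * 100
= 40.86%

40.86%


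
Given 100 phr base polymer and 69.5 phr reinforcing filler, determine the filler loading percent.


Filler % = filler / (rubber + filler) * 100
= 69.5 / (100 + 69.5) * 100
= 69.5 / 169.5 * 100
= 41.0%

41.0%


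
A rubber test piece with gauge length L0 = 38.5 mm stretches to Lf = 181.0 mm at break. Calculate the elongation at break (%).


Elongation = (Lf - L0) / L0 * 100
= (181.0 - 38.5) / 38.5 * 100
= 142.5 / 38.5 * 100
= 370.1%

370.1%


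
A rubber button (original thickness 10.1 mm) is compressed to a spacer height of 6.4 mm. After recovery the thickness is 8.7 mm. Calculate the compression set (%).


CS = (t0 - recovered) / (t0 - ts) * 100
= (10.1 - 8.7) / (10.1 - 6.4) * 100
= 1.4 / 3.7 * 100
= 37.8%

37.8%


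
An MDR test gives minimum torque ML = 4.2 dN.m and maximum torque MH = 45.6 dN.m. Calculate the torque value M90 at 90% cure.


M90 = ML + 0.9 * (MH - ML)
M90 = 4.2 + 0.9 * (45.6 - 4.2)
M90 = 4.2 + 0.9 * 41.4
M90 = 41.46 dN.m

41.46 dN.m


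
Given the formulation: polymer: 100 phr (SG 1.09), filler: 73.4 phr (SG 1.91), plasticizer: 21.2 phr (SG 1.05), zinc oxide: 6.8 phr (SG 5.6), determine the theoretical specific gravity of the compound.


Sum of weights = 201.4
Volume contributions:
  polymer: 100/1.09 = 91.7431
  filler: 73.4/1.91 = 38.4293
  plasticizer: 21.2/1.05 = 20.1905
  zinc oxide: 6.8/5.6 = 1.2143
Sum of volumes = 151.5772
SG = 201.4 / 151.5772 = 1.329

SG = 1.329


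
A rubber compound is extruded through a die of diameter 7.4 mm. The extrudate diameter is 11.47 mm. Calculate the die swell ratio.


Die swell ratio = D_extrudate / D_die
= 11.47 / 7.4
= 1.55

Die swell = 1.55


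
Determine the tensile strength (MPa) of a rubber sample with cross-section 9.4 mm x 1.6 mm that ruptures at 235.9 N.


Area = width * thickness = 9.4 * 1.6 = 15.04 mm^2
TS = force / area = 235.9 / 15.04 = 15.68 MPa

15.68 MPa


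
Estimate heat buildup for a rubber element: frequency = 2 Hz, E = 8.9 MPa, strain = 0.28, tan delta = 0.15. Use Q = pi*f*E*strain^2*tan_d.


Q = pi * f * E * strain^2 * tan_d
= pi * 2 * 8.9 * 0.28^2 * 0.15
= pi * 2 * 8.9 * 0.0784 * 0.15
= 0.6576

Q = 0.6576


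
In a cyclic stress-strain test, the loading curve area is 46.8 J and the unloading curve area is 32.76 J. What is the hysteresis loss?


Hysteresis loss = loading - unloading
= 46.8 - 32.76
= 14.04 J

14.04 J


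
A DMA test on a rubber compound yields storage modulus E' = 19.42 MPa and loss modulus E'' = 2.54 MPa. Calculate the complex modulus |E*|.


|E*| = sqrt(E'^2 + E''^2)
= sqrt(19.42^2 + 2.54^2)
= sqrt(377.1364 + 6.4516)
= 19.585 MPa

19.585 MPa


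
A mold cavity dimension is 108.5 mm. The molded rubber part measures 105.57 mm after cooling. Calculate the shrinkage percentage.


Shrinkage = (mold - part) / mold * 100
= (108.5 - 105.57) / 108.5 * 100
= 2.93 / 108.5 * 100
= 2.7%

2.7%


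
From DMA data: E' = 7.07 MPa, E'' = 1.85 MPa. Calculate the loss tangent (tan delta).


tan delta = E'' / E'
= 1.85 / 7.07
= 0.2617

tan delta = 0.2617


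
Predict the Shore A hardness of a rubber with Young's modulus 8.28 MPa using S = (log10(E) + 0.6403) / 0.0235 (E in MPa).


log10(E) = 0.0235*S - 0.6403  =>  S = (log10(E) + 0.6403) / 0.0235
log10(8.28) = 0.918030
S = (0.918030 + 0.6403) / 0.0235 = 1.558330 / 0.0235
S = 66.3

Shore A = 66.3


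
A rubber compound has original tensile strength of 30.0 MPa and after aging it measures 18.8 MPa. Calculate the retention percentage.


Retention = aged / original * 100
= 18.8 / 30.0 * 100
= 62.7%

62.7%


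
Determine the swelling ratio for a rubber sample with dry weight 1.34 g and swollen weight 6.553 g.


Q = W_swollen / W_dry
Q = 6.553 / 1.34
Q = 4.89

Q = 4.89


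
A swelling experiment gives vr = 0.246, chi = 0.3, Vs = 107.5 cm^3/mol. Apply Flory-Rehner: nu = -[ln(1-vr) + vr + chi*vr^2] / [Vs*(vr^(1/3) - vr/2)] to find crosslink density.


ln(1 - vr) = ln(1 - 0.246) = -0.2824
Numerator = -((-0.2824) + 0.246 + 0.3 * 0.246^2) = 0.0182
Denominator = 107.5 * (0.246^(1/3) - 0.246/2) = 54.1351
nu = 0.0182 / 54.1351 = 3.3635e-04 mol/cm^3

3.3635e-04 mol/cm^3


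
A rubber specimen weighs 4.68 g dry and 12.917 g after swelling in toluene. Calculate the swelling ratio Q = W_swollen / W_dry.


Q = W_swollen / W_dry
Q = 12.917 / 4.68
Q = 2.76

Q = 2.76


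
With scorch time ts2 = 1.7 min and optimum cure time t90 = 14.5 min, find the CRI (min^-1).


CRI = 100 / (t90 - ts2)
= 100 / (14.5 - 1.7)
= 100 / 12.8
= 7.81 min^-1

7.81 min^-1


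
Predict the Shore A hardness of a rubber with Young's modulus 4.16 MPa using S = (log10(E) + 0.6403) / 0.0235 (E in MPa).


log10(E) = 0.0235*S - 0.6403  =>  S = (log10(E) + 0.6403) / 0.0235
log10(4.16) = 0.619093
S = (0.619093 + 0.6403) / 0.0235 = 1.259393 / 0.0235
S = 53.6

Shore A = 53.6


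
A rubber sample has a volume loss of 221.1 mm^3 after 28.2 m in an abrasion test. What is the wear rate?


Rate = volume_loss / distance
= 221.1 / 28.2
= 7.84 mm^3/m

7.84 mm^3/m


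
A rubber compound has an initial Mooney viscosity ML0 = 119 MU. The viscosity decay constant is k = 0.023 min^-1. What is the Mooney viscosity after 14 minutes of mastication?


ML = ML0 * exp(-k * t)
ML = 119 * exp(-0.023 * 14)
ML = 119 * 0.7247
ML = 86.24 MU

86.24 MU


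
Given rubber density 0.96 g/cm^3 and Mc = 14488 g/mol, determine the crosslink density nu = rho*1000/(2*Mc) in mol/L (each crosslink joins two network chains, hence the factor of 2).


nu = rho * 1000 / (2 * Mc)
nu = 0.96 * 1000 / (2 * 14488)
nu = 960.0 / 28976
nu = 0.0331 mol/L

0.0331 mol/L


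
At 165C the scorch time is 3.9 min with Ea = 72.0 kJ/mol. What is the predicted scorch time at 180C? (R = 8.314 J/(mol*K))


Convert temperatures: T1 = 165 + 273.15 = 438.15 K, T2 = 180 + 273.15 = 453.15 K
ts2_new = 3.9 * exp(72000 / 8.314 * (1/453.15 - 1/438.15))
1/T2 - 1/T1 = -7.5549e-05
ts2_new = 2.03 min

2.03 min


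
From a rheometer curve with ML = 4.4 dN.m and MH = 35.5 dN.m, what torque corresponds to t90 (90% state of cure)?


M90 = ML + 0.9 * (MH - ML)
M90 = 4.4 + 0.9 * (35.5 - 4.4)
M90 = 4.4 + 0.9 * 31.1
M90 = 32.39 dN.m

32.39 dN.m


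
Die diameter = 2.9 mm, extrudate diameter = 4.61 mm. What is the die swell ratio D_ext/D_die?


Die swell ratio = D_extrudate / D_die
= 4.61 / 2.9
= 1.59

Die swell = 1.59


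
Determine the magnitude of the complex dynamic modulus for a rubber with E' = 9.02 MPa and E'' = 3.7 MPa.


|E*| = sqrt(E'^2 + E''^2)
= sqrt(9.02^2 + 3.7^2)
= sqrt(81.3604 + 13.6900)
= 9.749 MPa

9.749 MPa


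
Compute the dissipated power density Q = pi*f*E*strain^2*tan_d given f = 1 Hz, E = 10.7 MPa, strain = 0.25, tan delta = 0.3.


Q = pi * f * E * strain^2 * tan_d
= pi * 1 * 10.7 * 0.25^2 * 0.3
= pi * 1 * 10.7 * 0.0625 * 0.3
= 0.6303

Q = 0.6303


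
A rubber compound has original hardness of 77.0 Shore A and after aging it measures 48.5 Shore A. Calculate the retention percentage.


Retention = aged / original * 100
= 48.5 / 77.0 * 100
= 63.0%

63.0%


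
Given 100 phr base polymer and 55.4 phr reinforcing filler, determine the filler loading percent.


Filler % = filler / (rubber + filler) * 100
= 55.4 / (100 + 55.4) * 100
= 55.4 / 155.4 * 100
= 35.65%

35.65%


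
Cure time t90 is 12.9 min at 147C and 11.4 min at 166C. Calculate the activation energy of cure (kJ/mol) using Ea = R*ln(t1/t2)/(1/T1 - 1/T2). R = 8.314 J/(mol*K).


T1 = 420.15 K, T2 = 439.15 K
1/T1 - 1/T2 = 1.0298e-04
ln(t1/t2) = ln(12.9/11.4) = 0.1236
Ea = 8.314 * 0.1236 / 1.0298e-04 = 9980.2445 J/mol
Ea = 9.98 kJ/mol

9.98 kJ/mol


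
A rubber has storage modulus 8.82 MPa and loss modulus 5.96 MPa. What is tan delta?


tan delta = E'' / E'
= 5.96 / 8.82
= 0.6757

tan delta = 0.6757


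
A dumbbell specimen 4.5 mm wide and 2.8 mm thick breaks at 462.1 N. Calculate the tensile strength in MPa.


Area = width * thickness = 4.5 * 2.8 = 12.6 mm^2
TS = force / area = 462.1 / 12.6 = 36.67 MPa

36.67 MPa


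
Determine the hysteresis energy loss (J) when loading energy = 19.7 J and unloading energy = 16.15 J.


Hysteresis loss = loading - unloading
= 19.7 - 16.15
= 3.55 J

3.55 J


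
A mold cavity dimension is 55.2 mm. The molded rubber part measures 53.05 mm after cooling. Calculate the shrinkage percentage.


Shrinkage = (mold - part) / mold * 100
= (55.2 - 53.05) / 55.2 * 100
= 2.15 / 55.2 * 100
= 3.89%

3.89%


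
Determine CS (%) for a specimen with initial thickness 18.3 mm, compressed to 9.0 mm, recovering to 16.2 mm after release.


CS = (t0 - recovered) / (t0 - ts) * 100
= (18.3 - 16.2) / (18.3 - 9.0) * 100
= 2.1 / 9.3 * 100
= 22.6%

22.6%


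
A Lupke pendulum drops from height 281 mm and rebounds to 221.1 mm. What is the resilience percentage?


Resilience = h_rebound / h_drop * 100
= 221.1 / 281 * 100
= 78.7%

78.7%


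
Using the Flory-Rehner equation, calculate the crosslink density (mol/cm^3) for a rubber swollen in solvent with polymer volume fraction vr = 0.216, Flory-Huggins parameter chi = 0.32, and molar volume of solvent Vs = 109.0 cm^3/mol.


ln(1 - vr) = ln(1 - 0.216) = -0.2433
Numerator = -((-0.2433) + 0.216 + 0.32 * 0.216^2) = 0.0124
Denominator = 109.0 * (0.216^(1/3) - 0.216/2) = 53.6280
nu = 0.0124 / 53.6280 = 2.3153e-04 mol/cm^3

2.3153e-04 mol/cm^3


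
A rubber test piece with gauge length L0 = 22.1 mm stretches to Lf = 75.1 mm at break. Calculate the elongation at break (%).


Elongation = (Lf - L0) / L0 * 100
= (75.1 - 22.1) / 22.1 * 100
= 53.0 / 22.1 * 100
= 239.8%

239.8%


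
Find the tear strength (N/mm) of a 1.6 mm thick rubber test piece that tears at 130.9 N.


Tear strength = force / thickness
= 130.9 / 1.6
= 81.81 N/mm

81.81 N/mm


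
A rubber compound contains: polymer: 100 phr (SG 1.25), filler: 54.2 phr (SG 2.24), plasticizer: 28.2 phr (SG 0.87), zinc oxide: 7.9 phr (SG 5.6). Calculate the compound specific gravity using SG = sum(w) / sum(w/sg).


Sum of weights = 190.3
Volume contributions:
  polymer: 100/1.25 = 80.0000
  filler: 54.2/2.24 = 24.1964
  plasticizer: 28.2/0.87 = 32.4138
  zinc oxide: 7.9/5.6 = 1.4107
Sum of volumes = 138.0209
SG = 190.3 / 138.0209 = 1.379

SG = 1.379


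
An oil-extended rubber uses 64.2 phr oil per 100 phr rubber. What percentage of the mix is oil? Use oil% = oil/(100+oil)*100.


Oil % = oil / (100 + oil) * 100
= 64.2 / (100 + 64.2) * 100
= 64.2 / 164.2 * 100
= 39.1%

39.1%


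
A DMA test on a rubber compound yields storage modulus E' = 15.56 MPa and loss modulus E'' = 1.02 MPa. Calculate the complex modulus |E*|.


|E*| = sqrt(E'^2 + E''^2)
= sqrt(15.56^2 + 1.02^2)
= sqrt(242.1136 + 1.0404)
= 15.593 MPa

15.593 MPa


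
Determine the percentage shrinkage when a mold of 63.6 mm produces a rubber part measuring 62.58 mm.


Shrinkage = (mold - part) / mold * 100
= (63.6 - 62.58) / 63.6 * 100
= 1.02 / 63.6 * 100
= 1.6%

1.6%


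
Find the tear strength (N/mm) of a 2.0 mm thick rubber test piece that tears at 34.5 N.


Tear strength = force / thickness
= 34.5 / 2.0
= 17.25 N/mm

17.25 N/mm


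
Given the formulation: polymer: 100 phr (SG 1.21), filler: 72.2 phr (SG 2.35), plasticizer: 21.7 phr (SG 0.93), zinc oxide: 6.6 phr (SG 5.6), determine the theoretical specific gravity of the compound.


Sum of weights = 200.5
Volume contributions:
  polymer: 100/1.21 = 82.6446
  filler: 72.2/2.35 = 30.7234
  plasticizer: 21.7/0.93 = 23.3333
  zinc oxide: 6.6/5.6 = 1.1786
Sum of volumes = 137.8799
SG = 200.5 / 137.8799 = 1.454

SG = 1.454


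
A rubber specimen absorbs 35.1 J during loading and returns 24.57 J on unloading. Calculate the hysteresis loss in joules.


Hysteresis loss = loading - unloading
= 35.1 - 24.57
= 10.53 J

10.53 J


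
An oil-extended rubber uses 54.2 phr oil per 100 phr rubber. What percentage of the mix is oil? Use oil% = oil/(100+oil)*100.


Oil % = oil / (100 + oil) * 100
= 54.2 / (100 + 54.2) * 100
= 54.2 / 154.2 * 100
= 35.15%

35.15%


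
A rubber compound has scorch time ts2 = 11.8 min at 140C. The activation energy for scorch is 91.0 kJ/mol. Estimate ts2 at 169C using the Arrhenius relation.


Convert temperatures: T1 = 140 + 273.15 = 413.15 K, T2 = 169 + 273.15 = 442.15 K
ts2_new = 11.8 * exp(91000 / 8.314 * (1/442.15 - 1/413.15))
1/T2 - 1/T1 = -1.5875e-04
ts2_new = 2.08 min

2.08 min


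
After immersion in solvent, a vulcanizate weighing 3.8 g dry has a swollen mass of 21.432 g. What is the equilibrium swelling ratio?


Q = W_swollen / W_dry
Q = 21.432 / 3.8
Q = 5.64

Q = 5.64


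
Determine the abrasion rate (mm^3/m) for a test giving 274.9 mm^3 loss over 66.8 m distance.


Rate = volume_loss / distance
= 274.9 / 66.8
= 4.115 mm^3/m

4.115 mm^3/m


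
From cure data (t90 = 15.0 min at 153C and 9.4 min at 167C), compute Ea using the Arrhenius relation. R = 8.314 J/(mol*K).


T1 = 426.15 K, T2 = 440.15 K
1/T1 - 1/T2 = 7.4639e-05
ln(t1/t2) = ln(15.0/9.4) = 0.4673
Ea = 8.314 * 0.4673 / 7.4639e-05 = 52056.9373 J/mol
Ea = 52.06 kJ/mol

52.06 kJ/mol


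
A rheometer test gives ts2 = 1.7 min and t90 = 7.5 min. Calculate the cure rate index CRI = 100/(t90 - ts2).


CRI = 100 / (t90 - ts2)
= 100 / (7.5 - 1.7)
= 100 / 5.8
= 17.24 min^-1

17.24 min^-1


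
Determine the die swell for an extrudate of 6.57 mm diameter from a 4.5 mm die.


Die swell ratio = D_extrudate / D_die
= 6.57 / 4.5
= 1.46

Die swell = 1.46


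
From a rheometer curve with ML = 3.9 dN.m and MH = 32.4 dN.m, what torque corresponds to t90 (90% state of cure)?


M90 = ML + 0.9 * (MH - ML)
M90 = 3.9 + 0.9 * (32.4 - 3.9)
M90 = 3.9 + 0.9 * 28.5
M90 = 29.55 dN.m

29.55 dN.m


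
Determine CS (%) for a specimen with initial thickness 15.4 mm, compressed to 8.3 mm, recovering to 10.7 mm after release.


CS = (t0 - recovered) / (t0 - ts) * 100
= (15.4 - 10.7) / (15.4 - 8.3) * 100
= 4.7 / 7.1 * 100
= 66.2%

66.2%


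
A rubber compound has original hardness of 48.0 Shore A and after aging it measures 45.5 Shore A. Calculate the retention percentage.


Retention = aged / original * 100
= 45.5 / 48.0 * 100
= 94.8%

94.8%


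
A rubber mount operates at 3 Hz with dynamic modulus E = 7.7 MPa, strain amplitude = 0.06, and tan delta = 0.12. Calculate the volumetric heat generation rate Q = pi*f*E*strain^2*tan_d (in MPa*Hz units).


Q = pi * f * E * strain^2 * tan_d
= pi * 3 * 7.7 * 0.06^2 * 0.12
= pi * 3 * 7.7 * 0.0036 * 0.12
= 0.0314

Q = 0.0314


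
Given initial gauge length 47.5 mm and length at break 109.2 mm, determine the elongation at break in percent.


Elongation = (Lf - L0) / L0 * 100
= (109.2 - 47.5) / 47.5 * 100
= 61.7 / 47.5 * 100
= 129.9%

129.9%


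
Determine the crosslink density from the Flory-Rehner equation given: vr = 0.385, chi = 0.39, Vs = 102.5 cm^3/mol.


ln(1 - vr) = ln(1 - 0.385) = -0.4861
Numerator = -((-0.4861) + 0.385 + 0.39 * 0.385^2) = 0.0433
Denominator = 102.5 * (0.385^(1/3) - 0.385/2) = 54.8353
nu = 0.0433 / 54.8353 = 7.9010e-04 mol/cm^3

7.9010e-04 mol/cm^3


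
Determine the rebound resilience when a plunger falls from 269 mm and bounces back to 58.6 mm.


Resilience = h_rebound / h_drop * 100
= 58.6 / 269 * 100
= 21.8%

21.8%


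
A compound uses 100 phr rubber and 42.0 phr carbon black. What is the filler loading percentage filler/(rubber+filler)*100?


Filler % = filler / (rubber + filler) * 100
= 42.0 / (100 + 42.0) * 100
= 42.0 / 142.0 * 100
= 29.58%

29.58%


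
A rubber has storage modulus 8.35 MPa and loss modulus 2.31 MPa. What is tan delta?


tan delta = E'' / E'
= 2.31 / 8.35
= 0.2766

tan delta = 0.2766


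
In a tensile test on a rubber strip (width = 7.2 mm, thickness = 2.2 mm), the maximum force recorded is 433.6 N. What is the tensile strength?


Area = width * thickness = 7.2 * 2.2 = 15.84 mm^2
TS = force / area = 433.6 / 15.84 = 27.37 MPa

27.37 MPa


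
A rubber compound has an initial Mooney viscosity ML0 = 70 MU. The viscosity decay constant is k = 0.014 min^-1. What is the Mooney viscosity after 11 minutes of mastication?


ML = ML0 * exp(-k * t)
ML = 70 * exp(-0.014 * 11)
ML = 70 * 0.8573
ML = 60.01 MU

60.01 MU


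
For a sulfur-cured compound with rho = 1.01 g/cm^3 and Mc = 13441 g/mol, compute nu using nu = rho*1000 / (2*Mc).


nu = rho * 1000 / (2 * Mc)
nu = 1.01 * 1000 / (2 * 13441)
nu = 1010.0 / 26882
nu = 0.0376 mol/L

0.0376 mol/L


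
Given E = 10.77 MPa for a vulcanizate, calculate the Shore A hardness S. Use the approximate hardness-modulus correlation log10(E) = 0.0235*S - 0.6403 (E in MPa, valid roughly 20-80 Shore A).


log10(E) = 0.0235*S - 0.6403  =>  S = (log10(E) + 0.6403) / 0.0235
log10(10.77) = 1.032216
S = (1.032216 + 0.6403) / 0.0235 = 1.672516 / 0.0235
S = 71.2

Shore A = 71.2


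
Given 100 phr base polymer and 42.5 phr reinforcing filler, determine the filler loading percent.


Filler % = filler / (rubber + filler) * 100
= 42.5 / (100 + 42.5) * 100
= 42.5 / 142.5 * 100
= 29.82%

29.82%


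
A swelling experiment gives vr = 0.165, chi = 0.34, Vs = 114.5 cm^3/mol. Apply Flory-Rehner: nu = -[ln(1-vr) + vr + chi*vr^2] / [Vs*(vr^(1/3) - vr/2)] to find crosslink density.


ln(1 - vr) = ln(1 - 0.165) = -0.1803
Numerator = -((-0.1803) + 0.165 + 0.34 * 0.165^2) = 0.0061
Denominator = 114.5 * (0.165^(1/3) - 0.165/2) = 53.3548
nu = 0.0061 / 53.3548 = 1.1371e-04 mol/cm^3

1.1371e-04 mol/cm^3


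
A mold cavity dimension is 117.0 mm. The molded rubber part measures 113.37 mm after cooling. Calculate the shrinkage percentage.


Shrinkage = (mold - part) / mold * 100
= (117.0 - 113.37) / 117.0 * 100
= 3.63 / 117.0 * 100
= 3.1%

3.1%
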